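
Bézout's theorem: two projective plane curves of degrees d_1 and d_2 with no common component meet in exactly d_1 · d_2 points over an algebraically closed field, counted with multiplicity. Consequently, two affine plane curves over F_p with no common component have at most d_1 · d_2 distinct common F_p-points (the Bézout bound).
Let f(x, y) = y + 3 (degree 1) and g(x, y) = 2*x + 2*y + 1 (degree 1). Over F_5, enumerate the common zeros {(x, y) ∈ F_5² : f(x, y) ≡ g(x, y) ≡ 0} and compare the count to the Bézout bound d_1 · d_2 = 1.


Common zeros: {(0, 2)}; count = 1; Bézout bound = 1.

deg(f) = 1, deg(g) = 1, so Bézout bound = 1.
Scan x ∈ F_5. For each x, list the y ∈ F_5 with f(x, y) ≡ 0 and those with g(x, y) ≡ 0 (mod 5); the common zeros in that column are the intersection.
  x = 0: f ≡ 0 at y ∈ {2}; g ≡ 0 at y ∈ {2}; common: {2}.
  x = 1: f ≡ 0 at y ∈ {2}; g ≡ 0 at y ∈ {1}; common: ∅.
  x = 2: f ≡ 0 at y ∈ {2}; g ≡ 0 at y ∈ {0}; common: ∅.
  x = 3: f ≡ 0 at y ∈ {2}; g ≡ 0 at y ∈ {4}; common: ∅.
  x = 4: f ≡ 0 at y ∈ {2}; g ≡ 0 at y ∈ {3}; common: ∅.
Collecting: common zeros = {(0, 2)}, so the count is 1.
Comparison with the Bézout bound: 1 ≤ 1 = deg(f)·deg(g), as expected for curves with no common component (the bound is attained).


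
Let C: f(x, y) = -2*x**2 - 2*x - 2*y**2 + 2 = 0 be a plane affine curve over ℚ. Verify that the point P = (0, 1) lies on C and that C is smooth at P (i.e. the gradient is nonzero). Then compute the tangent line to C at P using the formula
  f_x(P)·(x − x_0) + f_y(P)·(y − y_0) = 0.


Tangent line at P: -2*x - 4*y + 4 = 0.

Step 1: f(0, 1) = 0, so P lies on C.
Step 2: partial derivatives
  f_x(x, y) = -4*x - 2, f_y(x, y) = -4*y.
  f_x(P) = -2, f_y(P) = -4 (gradient nonzero, so P is smooth).
Step 3: tangent line at P: -2·(x − 0) + -4·(y − 1) = 0.
Expanding: -2*x - 4*y + 4 = 0.


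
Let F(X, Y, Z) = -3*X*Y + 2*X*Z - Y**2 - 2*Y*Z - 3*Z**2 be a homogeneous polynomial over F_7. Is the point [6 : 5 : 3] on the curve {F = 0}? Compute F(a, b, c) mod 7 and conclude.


F(6,5,3) ≡ 4 (mod 7); P is NOT on the curve.

Evaluate F(6, 5, 3) term-by-term (mod 7).
  -3*X*Y ↦ -3·6·5·1 = -90
  2*X*Z ↦ 2·6·1·3 = 36
  -Y**2 ↦ -1·1·25·1 = -25
  -2*Y*Z ↦ -2·1·5·3 = -30
  -3*Z**2 ↦ -3·1·1·9 = -27
Sum: F(6, 5, 3) = (-90) + (36) + (-25) + (-30) + (-27) = -136.
Reducing mod 7: -136 ≡ 4 (mod 7).
Since F(a, b, c) ≡ 4 ≠ 0 (mod 7), P does NOT lie on the curve.


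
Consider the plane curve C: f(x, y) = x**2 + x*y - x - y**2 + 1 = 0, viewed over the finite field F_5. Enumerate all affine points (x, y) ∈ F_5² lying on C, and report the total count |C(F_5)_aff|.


Affine F_5-points: {(0, 1), (0, 4), (1, 3), (2, 3), (2, 4)}; count = 5.

For each of the 25 pairs (x, y) ∈ F_5², evaluate f(x, y) mod 5. Record the zeros.
  x = 0: [0↦1, 1↦0, 2↦2, 3↦2, 4↦0]  zeros at y ∈ {1, 4}
  x = 1: [0↦1, 1↦1, 2↦4, 3↦0, 4↦4]  zeros at y ∈ {3}
  x = 2: [0↦3, 1↦4, 2↦3, 3↦0, 4↦0]  zeros at y ∈ {3, 4}
  x = 3: [0↦2, 1↦4, 2↦4, 3↦2, 4↦3]  zeros at y ∈ ∅
  x = 4: [0↦3, 1↦1, 2↦2, 3↦1, 4↦3]  zeros at y ∈ ∅
Collecting zeros: affine points = {(0, 1), (0, 4), (1, 3), (2, 3), (2, 4)}.
Total count |C(F_5)_aff| = 5.


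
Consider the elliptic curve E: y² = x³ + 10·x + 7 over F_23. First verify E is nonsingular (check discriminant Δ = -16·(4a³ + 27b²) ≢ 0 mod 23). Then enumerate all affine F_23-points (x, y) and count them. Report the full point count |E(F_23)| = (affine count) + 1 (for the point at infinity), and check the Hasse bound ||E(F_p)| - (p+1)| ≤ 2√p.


Affine points = {(1, 8), (1, 15), (2, 9), (2, 14), (3, 8), (3, 15), (7, 11), (7, 12), (8, 1), (8, 22), (10, 7), (10, 16), (14, 4), (14, 19), (15, 6), (15, 17), (16, 10), (16, 13), (18, 4), (18, 19), (19, 8), (19, 15), (21, 5), (21, 18)}; affine count = 24; |E(F_23)| = 25.

Discriminant check: Δ ∝ 4a³ + 27b² = 4·10³ + 27·7² = 4·1000 + 27·49 ≡ 10 (mod 23). Nonzero ⇒ E is nonsingular.
For each x ∈ F_23, compute rhs = x³ + 10·x + 7 mod 23, then count y ∈ F_23 with y² ≡ rhs.
  x = 0: rhs = 7, matching y values: none (0 points).
  x = 1: rhs = 18, matching y values: 8, 15 (2 points).
  x = 2: rhs = 12, matching y values: 9, 14 (2 points).
  x = 3: rhs = 18, matching y values: 8, 15 (2 points).
  x = 4: rhs = 19, matching y values: none (0 points).
  x = 5: rhs = 21, matching y values: none (0 points).
  x = 6: rhs = 7, matching y values: none (0 points).
  x = 7: rhs = 6, matching y values: 11, 12 (2 points).
  x = 8: rhs = 1, matching y values: 1, 22 (2 points).
  x = 9: rhs = 21, matching y values: none (0 points).
  x = 10: rhs = 3, matching y values: 7, 16 (2 points).
  x = 11: rhs = 22, matching y values: none (0 points).
  x = 12: rhs = 15, matching y values: none (0 points).
  x = 13: rhs = 11, matching y values: none (0 points).
  x = 14: rhs = 16, matching y values: 4, 19 (2 points).
  x = 15: rhs = 13, matching y values: 6, 17 (2 points).
  x = 16: rhs = 8, matching y values: 10, 13 (2 points).
  x = 17: rhs = 7, matching y values: none (0 points).
  x = 18: rhs = 16, matching y values: 4, 19 (2 points).
  x = 19: rhs = 18, matching y values: 8, 15 (2 points).
  x = 20: rhs = 19, matching y values: none (0 points).
  x = 21: rhs = 2, matching y values: 5, 18 (2 points).
  x = 22: rhs = 19, matching y values: none (0 points).
Total affine count: 24.
Full point count |E(F_23)| = 24 + 1 = 25.
Hasse bound: |25 − (23+1)| = |1| = 1 ≤ 2√23 ≈ 9.5917 ✓.


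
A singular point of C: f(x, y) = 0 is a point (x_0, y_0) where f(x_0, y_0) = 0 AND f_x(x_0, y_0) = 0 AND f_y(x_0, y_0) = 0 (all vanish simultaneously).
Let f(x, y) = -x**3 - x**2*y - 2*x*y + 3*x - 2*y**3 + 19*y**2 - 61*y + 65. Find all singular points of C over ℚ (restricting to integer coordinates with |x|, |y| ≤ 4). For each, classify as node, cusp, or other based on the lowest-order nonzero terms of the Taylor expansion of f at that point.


Singular points: {(-1, 3)}; classification: cusp.

Compute partial derivatives:
  f_x = -3*x**2 - 2*x*y - 2*y + 3.
  f_y = -x**2 - 2*x - 6*y**2 + 38*y - 61.
Scan x_0 ∈ {−4, ..., 4}. For each x_0, f_y(x_0, y) is a polynomial in y; find its integer roots y ∈ {−4, ..., 4}, then test f_x and f at those candidates.
  x = -4: f_y(-4, y) = -6*y**2 + 38*y - 69; no integer root y with |y| ≤ 4.
  x = -3: f_y(-3, y) = -6*y**2 + 38*y - 64; no integer root y with |y| ≤ 4.
  x = -2: f_y(-2, y) = -6*y**2 + 38*y - 61; no integer root y with |y| ≤ 4.
  x = -1: f_y(-1, y) = -6*y**2 + 38*y - 60; vanishes at y ∈ {3}. (-1, 3): f_x = 0, f = 0 — SINGULAR.
  x = 0: f_y(0, y) = -6*y**2 + 38*y - 61; no integer root y with |y| ≤ 4.
  x = 1: f_y(1, y) = -6*y**2 + 38*y - 64; no integer root y with |y| ≤ 4.
  x = 2: f_y(2, y) = -6*y**2 + 38*y - 69; no integer root y with |y| ≤ 4.
  x = 3: f_y(3, y) = -6*y**2 + 38*y - 76; no integer root y with |y| ≤ 4.
  x = 4: f_y(4, y) = -6*y**2 + 38*y - 85; no integer root y with |y| ≤ 4.
Only singular point on the grid: (-1, 3).
Classify: substitute x = -1 + u, y = 3 + v and expand: f = -u**3 - u**2*v - 2*v**3 + v**2.
No constant or linear terms (consistent with a singular point). Quadratic part: v**2. Cubic part: -u**3 - u**2*v - 2*v**3.
The quadratic part v**2 is a perfect square, so there is a single (double) tangent line v = 0, i.e. y = 3. Restricting the cubic part to that line (v = 0) leaves -u**3 ≠ 0, so f is not divisible by v and the branch is v² ≈ u**3 to lowest order — this is a cusp.
Classification: cusp.


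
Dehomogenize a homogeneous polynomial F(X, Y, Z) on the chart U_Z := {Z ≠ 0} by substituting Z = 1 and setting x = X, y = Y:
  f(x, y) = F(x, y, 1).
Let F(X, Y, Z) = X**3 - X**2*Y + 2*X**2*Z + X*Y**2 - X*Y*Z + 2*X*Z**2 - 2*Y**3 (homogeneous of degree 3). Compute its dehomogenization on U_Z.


f(x, y) = x**3 - x**2*y + 2*x**2 + x*y**2 - x*y + 2*x - 2*y**3

On U_Z we set Z = 1. Each monomial c·X^i·Y^j·Z^k in F becomes c·x^i·y^j·1^k = c·x^i·y^j.
Substituting Z = 1: F(X, Y, 1) = x**3 - x**2*y + 2*x**2 + x*y**2 - x*y + 2*x - 2*y**3.
Note: deg(f) ≤ deg(F) = 3; strict inequality happens when F is divisible by Z (lost terms).


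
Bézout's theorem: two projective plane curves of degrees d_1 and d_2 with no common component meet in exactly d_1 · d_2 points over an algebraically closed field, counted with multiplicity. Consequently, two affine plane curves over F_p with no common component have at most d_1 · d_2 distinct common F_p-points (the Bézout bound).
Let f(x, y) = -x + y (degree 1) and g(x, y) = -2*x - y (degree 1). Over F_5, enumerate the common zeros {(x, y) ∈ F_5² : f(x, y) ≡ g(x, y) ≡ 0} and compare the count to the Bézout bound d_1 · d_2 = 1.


Common zeros: {(0, 0)}; count = 1; Bézout bound = 1.

deg(f) = 1, deg(g) = 1, so Bézout bound = 1.
Scan x ∈ F_5. For each x, list the y ∈ F_5 with f(x, y) ≡ 0 and those with g(x, y) ≡ 0 (mod 5); the common zeros in that column are the intersection.
  x = 0: f ≡ 0 at y ∈ {0}; g ≡ 0 at y ∈ {0}; common: {0}.
  x = 1: f ≡ 0 at y ∈ {1}; g ≡ 0 at y ∈ {3}; common: ∅.
  x = 2: f ≡ 0 at y ∈ {2}; g ≡ 0 at y ∈ {1}; common: ∅.
  x = 3: f ≡ 0 at y ∈ {3}; g ≡ 0 at y ∈ {4}; common: ∅.
  x = 4: f ≡ 0 at y ∈ {4}; g ≡ 0 at y ∈ {2}; common: ∅.
Collecting: common zeros = {(0, 0)}, so the count is 1.
Comparison with the Bézout bound: 1 ≤ 1 = deg(f)·deg(g), as expected for curves with no common component (the bound is attained).


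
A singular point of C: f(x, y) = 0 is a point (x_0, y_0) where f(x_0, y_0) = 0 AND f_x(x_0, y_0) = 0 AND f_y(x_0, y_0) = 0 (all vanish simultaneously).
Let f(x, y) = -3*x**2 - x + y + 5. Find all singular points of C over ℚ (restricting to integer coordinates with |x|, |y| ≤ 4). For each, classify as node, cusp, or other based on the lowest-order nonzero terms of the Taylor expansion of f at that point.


No singular points in the scanned grid; C is smooth there.

Compute partial derivatives:
  f_x = -6*x - 1.
  f_y = 1.
f_y = 1 is a nonzero constant, so f_y never vanishes: no point (x, y) can satisfy f = f_x = f_y = 0. In particular no (x, y) ∈ {−4, ..., 4}² is singular; the curve is smooth.


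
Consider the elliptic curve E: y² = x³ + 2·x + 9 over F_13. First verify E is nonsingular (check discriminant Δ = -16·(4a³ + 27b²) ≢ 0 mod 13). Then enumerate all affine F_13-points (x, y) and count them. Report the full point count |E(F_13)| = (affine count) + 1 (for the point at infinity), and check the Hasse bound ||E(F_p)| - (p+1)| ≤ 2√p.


Affine points = {(0, 3), (0, 10), (1, 5), (1, 8), (3, 4), (3, 9), (4, 4), (4, 9), (5, 1), (5, 12), (6, 4), (6, 9), (8, 2), (8, 11), (11, 6), (11, 7)}; affine count = 16; |E(F_13)| = 17.

Discriminant check: Δ ∝ 4a³ + 27b² = 4·2³ + 27·9² = 4·8 + 27·81 ≡ 9 (mod 13). Nonzero ⇒ E is nonsingular.
For each x ∈ F_13, compute rhs = x³ + 2·x + 9 mod 13, then count y ∈ F_13 with y² ≡ rhs.
  x = 0: rhs = 9, matching y values: 3, 10 (2 points).
  x = 1: rhs = 12, matching y values: 5, 8 (2 points).
  x = 2: rhs = 8, matching y values: none (0 points).
  x = 3: rhs = 3, matching y values: 4, 9 (2 points).
  x = 4: rhs = 3, matching y values: 4, 9 (2 points).
  x = 5: rhs = 1, matching y values: 1, 12 (2 points).
  x = 6: rhs = 3, matching y values: 4, 9 (2 points).
  x = 7: rhs = 2, matching y values: none (0 points).
  x = 8: rhs = 4, matching y values: 2, 11 (2 points).
  x = 9: rhs = 2, matching y values: none (0 points).
  x = 10: rhs = 2, matching y values: none (0 points).
  x = 11: rhs = 10, matching y values: 6, 7 (2 points).
  x = 12: rhs = 6, matching y values: none (0 points).
Total affine count: 16.
Full point count |E(F_13)| = 16 + 1 = 17.
Hasse bound: |17 − (13+1)| = |3| = 3 ≤ 2√13 ≈ 7.2111 ✓.


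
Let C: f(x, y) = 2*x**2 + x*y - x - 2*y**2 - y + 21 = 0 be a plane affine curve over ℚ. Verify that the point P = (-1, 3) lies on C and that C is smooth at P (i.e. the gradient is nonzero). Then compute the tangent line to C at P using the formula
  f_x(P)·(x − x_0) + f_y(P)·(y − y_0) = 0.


Tangent line at P: -2*x - 14*y + 40 = 0.

Step 1: f(-1, 3) = 0, so P lies on C.
Step 2: partial derivatives
  f_x(x, y) = 4*x + y - 1, f_y(x, y) = x - 4*y - 1.
  f_x(P) = -2, f_y(P) = -14 (gradient nonzero, so P is smooth).
Step 3: tangent line at P: -2·(x − -1) + -14·(y − 3) = 0.
Expanding: -2*x - 14*y + 40 = 0.


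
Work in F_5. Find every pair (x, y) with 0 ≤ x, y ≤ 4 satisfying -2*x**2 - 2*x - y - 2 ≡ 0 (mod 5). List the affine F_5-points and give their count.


Affine F_5-points: {(0, 3), (1, 4), (2, 1), (3, 4), (4, 3)}; count = 5.

For each of the 25 pairs (x, y) ∈ F_5², evaluate f(x, y) mod 5. Record the zeros.
  x = 0: [0↦3, 1↦2, 2↦1, 3↦0, 4↦4]  zeros at y ∈ {3}
  x = 1: [0↦4, 1↦3, 2↦2, 3↦1, 4↦0]  zeros at y ∈ {4}
  x = 2: [0↦1, 1↦0, 2↦4, 3↦3, 4↦2]  zeros at y ∈ {1}
  x = 3: [0↦4, 1↦3, 2↦2, 3↦1, 4↦0]  zeros at y ∈ {4}
  x = 4: [0↦3, 1↦2, 2↦1, 3↦0, 4↦4]  zeros at y ∈ {3}
Collecting zeros: affine points = {(0, 3), (1, 4), (2, 1), (3, 4), (4, 3)}.
Total count |C(F_5)_aff| = 5.


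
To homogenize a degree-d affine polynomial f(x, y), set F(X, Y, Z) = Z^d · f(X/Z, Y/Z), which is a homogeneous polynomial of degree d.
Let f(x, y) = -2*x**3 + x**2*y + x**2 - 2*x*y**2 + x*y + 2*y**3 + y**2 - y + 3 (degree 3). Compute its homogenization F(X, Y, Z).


F(X, Y, Z) = -2*X**3 + X**2*Y + X**2*Z - 2*X*Y**2 + X*Y*Z + 2*Y**3 + Y**2*Z - Y*Z**2 + 3*Z**3

deg(f) = 3.
Substitute x = X/Z, y = Y/Z into f, then multiply by Z^3.
  monomial -2·x^3·y^0 ↦ -2·X^3·Y^0·Z^0.
  monomial 1·x^2·y^1 ↦ 1·X^2·Y^1·Z^0.
  monomial 1·x^2·y^0 ↦ 1·X^2·Y^0·Z^1.
  monomial -2·x^1·y^2 ↦ -2·X^1·Y^2·Z^0.
  monomial 1·x^1·y^1 ↦ 1·X^1·Y^1·Z^1.
  monomial 2·x^0·y^3 ↦ 2·X^0·Y^3·Z^0.
  monomial 1·x^0·y^2 ↦ 1·X^0·Y^2·Z^1.
  monomial -1·x^0·y^1 ↦ -1·X^0·Y^1·Z^2.
  monomial 3·x^0·y^0 ↦ 3·X^0·Y^0·Z^3.
Collecting: F(X, Y, Z) = -2*X**3 + X**2*Y + X**2*Z - 2*X*Y**2 + X*Y*Z + 2*Y**3 + Y**2*Z - Y*Z**2 + 3*Z**3.


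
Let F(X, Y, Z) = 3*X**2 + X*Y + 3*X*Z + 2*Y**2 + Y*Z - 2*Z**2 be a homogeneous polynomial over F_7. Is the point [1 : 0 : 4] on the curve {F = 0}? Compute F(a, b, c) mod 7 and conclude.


F(1,0,4) ≡ 4 (mod 7); P is NOT on the curve.

Evaluate F(1, 0, 4) term-by-term (mod 7).
  3*X**2 ↦ 3·1·1·1 = 3
  X*Y ↦ 1·1·0·1 = 0
  3*X*Z ↦ 3·1·1·4 = 12
  2*Y**2 ↦ 2·1·0·1 = 0
  Y*Z ↦ 1·1·0·4 = 0
  -2*Z**2 ↦ -2·1·1·16 = -32
Sum: F(1, 0, 4) = (3) + (0) + (12) + (0) + (0) + (-32) = -17.
Reducing mod 7: -17 ≡ 4 (mod 7).
Since F(a, b, c) ≡ 4 ≠ 0 (mod 7), P does NOT lie on the curve.


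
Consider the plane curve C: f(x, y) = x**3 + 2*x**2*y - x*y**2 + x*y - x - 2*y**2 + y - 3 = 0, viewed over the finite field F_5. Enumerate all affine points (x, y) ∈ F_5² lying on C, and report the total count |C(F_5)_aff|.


Affine F_5-points: {(1, 4), (2, 1), (2, 3), (3, 2)}; count = 4.

For each of the 25 pairs (x, y) ∈ F_5², evaluate f(x, y) mod 5. Record the zeros.
  x = 0: [0↦2, 1↦1, 2↦1, 3↦2, 4↦4]  zeros at y ∈ ∅
  x = 1: [0↦2, 1↦3, 2↦3, 3↦2, 4↦0]  zeros at y ∈ {4}
  x = 2: [0↦3, 1↦0, 2↦4, 3↦0, 4↦3]  zeros at y ∈ {1, 3}
  x = 3: [0↦1, 1↦3, 2↦0, 3↦2, 4↦4]  zeros at y ∈ {2}
  x = 4: [0↦2, 1↦3, 2↦2, 3↦4, 4↦4]  zeros at y ∈ ∅
Collecting zeros: affine points = {(1, 4), (2, 1), (2, 3), (3, 2)}.
Total count |C(F_5)_aff| = 4.


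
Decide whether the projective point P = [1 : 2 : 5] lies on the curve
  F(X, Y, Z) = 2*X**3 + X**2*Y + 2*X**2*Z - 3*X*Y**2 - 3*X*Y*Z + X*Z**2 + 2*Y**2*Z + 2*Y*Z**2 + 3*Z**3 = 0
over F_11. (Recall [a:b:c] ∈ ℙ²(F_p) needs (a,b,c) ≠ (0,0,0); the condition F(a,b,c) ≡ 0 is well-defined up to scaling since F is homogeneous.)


F(1,2,5) ≡ 6 (mod 11); P is NOT on the curve.

Evaluate F(1, 2, 5) term-by-term (mod 11).
  2*X**3 ↦ 2·1·1·1 = 2
  X**2*Y ↦ 1·1·2·1 = 2
  2*X**2*Z ↦ 2·1·1·5 = 10
  -3*X*Y**2 ↦ -3·1·4·1 = -12
  -3*X*Y*Z ↦ -3·1·2·5 = -30
  X*Z**2 ↦ 1·1·1·25 = 25
  2*Y**2*Z ↦ 2·1·4·5 = 40
  2*Y*Z**2 ↦ 2·1·2·25 = 100
  3*Z**3 ↦ 3·1·1·125 = 375
Sum: F(1, 2, 5) = (2) + (2) + (10) + (-12) + (-30) + (25) + (40) + (100) + (375) = 512.
Reducing mod 11: 512 ≡ 6 (mod 11).
Since F(a, b, c) ≡ 6 ≠ 0 (mod 11), P does NOT lie on the curve.


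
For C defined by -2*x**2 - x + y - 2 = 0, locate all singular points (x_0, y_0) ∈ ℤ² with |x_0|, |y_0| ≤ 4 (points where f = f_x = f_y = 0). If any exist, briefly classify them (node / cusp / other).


No singular points in the scanned grid; C is smooth there.

Compute partial derivatives:
  f_x = -4*x - 1.
  f_y = 1.
f_y = 1 is a nonzero constant, so f_y never vanishes: no point (x, y) can satisfy f = f_x = f_y = 0. In particular no (x, y) ∈ {−4, ..., 4}² is singular; the curve is smooth.


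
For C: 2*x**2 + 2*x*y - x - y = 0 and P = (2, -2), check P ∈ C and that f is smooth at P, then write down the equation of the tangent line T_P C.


Tangent line at P: 3*x + 3*y = 0.

Step 1: f(2, -2) = 0, so P lies on C.
Step 2: partial derivatives
  f_x(x, y) = 4*x + 2*y - 1, f_y(x, y) = 2*x - 1.
  f_x(P) = 3, f_y(P) = 3 (gradient nonzero, so P is smooth).
Step 3: tangent line at P: 3·(x − 2) + 3·(y − -2) = 0.
Expanding: 3*x + 3*y = 0.


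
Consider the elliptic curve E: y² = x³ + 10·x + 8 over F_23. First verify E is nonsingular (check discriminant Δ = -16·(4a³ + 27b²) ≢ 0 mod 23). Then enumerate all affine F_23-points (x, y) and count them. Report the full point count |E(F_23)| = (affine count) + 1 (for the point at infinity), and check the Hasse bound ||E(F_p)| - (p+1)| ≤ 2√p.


Affine points = {(0, 10), (0, 13), (2, 6), (2, 17), (6, 10), (6, 13), (8, 5), (8, 18), (10, 2), (10, 21), (11, 0), (12, 4), (12, 19), (13, 9), (13, 14), (16, 3), (16, 20), (17, 10), (17, 13), (21, 7), (21, 16)}; affine count = 21; |E(F_23)| = 22.

Discriminant check: Δ ∝ 4a³ + 27b² = 4·10³ + 27·8² = 4·1000 + 27·64 ≡ 1 (mod 23). Nonzero ⇒ E is nonsingular.
For each x ∈ F_23, compute rhs = x³ + 10·x + 8 mod 23, then count y ∈ F_23 with y² ≡ rhs.
  x = 0: rhs = 8, matching y values: 10, 13 (2 points).
  x = 1: rhs = 19, matching y values: none (0 points).
  x = 2: rhs = 13, matching y values: 6, 17 (2 points).
  x = 3: rhs = 19, matching y values: none (0 points).
  x = 4: rhs = 20, matching y values: none (0 points).
  x = 5: rhs = 22, matching y values: none (0 points).
  x = 6: rhs = 8, matching y values: 10, 13 (2 points).
  x = 7: rhs = 7, matching y values: none (0 points).
  x = 8: rhs = 2, matching y values: 5, 18 (2 points).
  x = 9: rhs = 22, matching y values: none (0 points).
  x = 10: rhs = 4, matching y values: 2, 21 (2 points).
  x = 11: rhs = 0, matching y values: 0 (1 points).
  x = 12: rhs = 16, matching y values: 4, 19 (2 points).
  x = 13: rhs = 12, matching y values: 9, 14 (2 points).
  x = 14: rhs = 17, matching y values: none (0 points).
  x = 15: rhs = 14, matching y values: none (0 points).
  x = 16: rhs = 9, matching y values: 3, 20 (2 points).
  x = 17: rhs = 8, matching y values: 10, 13 (2 points).
  x = 18: rhs = 17, matching y values: none (0 points).
  x = 19: rhs = 19, matching y values: none (0 points).
  x = 20: rhs = 20, matching y values: none (0 points).
  x = 21: rhs = 3, matching y values: 7, 16 (2 points).
  x = 22: rhs = 20, matching y values: none (0 points).
Total affine count: 21.
Full point count |E(F_23)| = 21 + 1 = 22.
Hasse bound: |22 − (23+1)| = |-2| = 2 ≤ 2√23 ≈ 9.5917 ✓.


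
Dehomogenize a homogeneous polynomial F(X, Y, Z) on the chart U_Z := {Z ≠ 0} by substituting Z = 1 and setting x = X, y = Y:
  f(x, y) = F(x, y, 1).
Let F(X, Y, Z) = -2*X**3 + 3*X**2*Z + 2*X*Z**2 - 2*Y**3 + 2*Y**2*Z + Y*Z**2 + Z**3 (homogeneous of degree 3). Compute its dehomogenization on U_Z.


f(x, y) = -2*x**3 + 3*x**2 + 2*x - 2*y**3 + 2*y**2 + y + 1

On U_Z we set Z = 1. Each monomial c·X^i·Y^j·Z^k in F becomes c·x^i·y^j·1^k = c·x^i·y^j.
Substituting Z = 1: F(X, Y, 1) = -2*x**3 + 3*x**2 + 2*x - 2*y**3 + 2*y**2 + y + 1.
Note: deg(f) ≤ deg(F) = 3; strict inequality happens when F is divisible by Z (lost terms).


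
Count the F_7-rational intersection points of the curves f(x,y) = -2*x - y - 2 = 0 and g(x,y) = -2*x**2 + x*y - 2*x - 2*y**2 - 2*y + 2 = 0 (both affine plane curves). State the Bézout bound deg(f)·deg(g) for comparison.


Common zeros: ∅; count = 0; Bézout bound = 2.

deg(f) = 1, deg(g) = 2, so Bézout bound = 2.
Scan x ∈ F_7. For each x, list the y ∈ F_7 with f(x, y) ≡ 0 and those with g(x, y) ≡ 0 (mod 7); the common zeros in that column are the intersection.
  x = 0: f ≡ 0 at y ∈ {5}; g ≡ 0 at y ∈ ∅; common: ∅.
  x = 1: f ≡ 0 at y ∈ {3}; g ≡ 0 at y ∈ ∅; common: ∅.
  x = 2: f ≡ 0 at y ∈ {1}; g ≡ 0 at y ∈ {3, 4}; common: ∅.
  x = 3: f ≡ 0 at y ∈ {6}; g ≡ 0 at y ∈ {2}; common: ∅.
  x = 4: f ≡ 0 at y ∈ {4}; g ≡ 0 at y ∈ {2, 6}; common: ∅.
  x = 5: f ≡ 0 at y ∈ {2}; g ≡ 0 at y ∈ {6}; common: ∅.
  x = 6: f ≡ 0 at y ∈ {0}; g ≡ 0 at y ∈ {4, 5}; common: ∅.
Collecting: common zeros = ∅, so the count is 0.
Comparison with the Bézout bound: 0 ≤ 2 = deg(f)·deg(g), as expected for curves with no common component (the affine F_7-count falls short of the bound because intersections may lie at infinity, over extension fields, or carry multiplicity).


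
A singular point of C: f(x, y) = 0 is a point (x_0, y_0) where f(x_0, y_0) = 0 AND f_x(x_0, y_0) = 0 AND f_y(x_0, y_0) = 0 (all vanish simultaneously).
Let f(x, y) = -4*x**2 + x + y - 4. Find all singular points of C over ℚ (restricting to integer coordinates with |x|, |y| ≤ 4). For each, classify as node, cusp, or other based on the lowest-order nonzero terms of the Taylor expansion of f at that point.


No singular points in the scanned grid; C is smooth there.

Compute partial derivatives:
  f_x = 1 - 8*x.
  f_y = 1.
f_y = 1 is a nonzero constant, so f_y never vanishes: no point (x, y) can satisfy f = f_x = f_y = 0. In particular no (x, y) ∈ {−4, ..., 4}² is singular; the curve is smooth.


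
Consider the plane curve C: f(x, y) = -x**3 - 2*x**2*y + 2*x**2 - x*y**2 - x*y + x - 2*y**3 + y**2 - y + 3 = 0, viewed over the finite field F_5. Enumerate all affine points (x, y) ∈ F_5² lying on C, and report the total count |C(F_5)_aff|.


Affine F_5-points: {(0, 3), (1, 0), (2, 0), (4, 0)}; count = 4.

For each of the 25 pairs (x, y) ∈ F_5², evaluate f(x, y) mod 5. Record the zeros.
  x = 0: [0↦3, 1↦1, 2↦4, 3↦0, 4↦2]  zeros at y ∈ {3}
  x = 1: [0↦0, 1↦4, 2↦1, 3↦4, 4↦1]  zeros at y ∈ {0}
  x = 2: [0↦0, 1↦1, 2↦3, 3↦4, 4↦2]  zeros at y ∈ {0}
  x = 3: [0↦2, 1↦1, 2↦4, 3↦4, 4↦4]  zeros at y ∈ ∅
  x = 4: [0↦0, 1↦3, 2↦3, 3↦3, 4↦1]  zeros at y ∈ {0}
Collecting zeros: affine points = {(0, 3), (1, 0), (2, 0), (4, 0)}.
Total count |C(F_5)_aff| = 4.


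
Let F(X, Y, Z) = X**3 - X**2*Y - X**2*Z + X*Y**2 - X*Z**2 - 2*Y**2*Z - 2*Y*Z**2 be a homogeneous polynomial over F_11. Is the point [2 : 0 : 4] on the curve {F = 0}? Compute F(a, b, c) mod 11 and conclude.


F(2,0,4) ≡ 4 (mod 11); P is NOT on the curve.

Evaluate F(2, 0, 4) term-by-term (mod 11).
  X**3 ↦ 1·8·1·1 = 8
  -X**2*Y ↦ -1·4·0·1 = 0
  -X**2*Z ↦ -1·4·1·4 = -16
  X*Y**2 ↦ 1·2·0·1 = 0
  -X*Z**2 ↦ -1·2·1·16 = -32
  -2*Y**2*Z ↦ -2·1·0·4 = 0
  -2*Y*Z**2 ↦ -2·1·0·16 = 0
Sum: F(2, 0, 4) = (8) + (0) + (-16) + (0) + (-32) + (0) + (0) = -40.
Reducing mod 11: -40 ≡ 4 (mod 11).
Since F(a, b, c) ≡ 4 ≠ 0 (mod 11), P does NOT lie on the curve.


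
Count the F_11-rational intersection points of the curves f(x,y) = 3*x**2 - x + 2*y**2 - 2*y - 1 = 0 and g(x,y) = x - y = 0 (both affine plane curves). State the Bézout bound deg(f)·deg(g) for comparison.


Common zeros: ∅; count = 0; Bézout bound = 2.

deg(f) = 2, deg(g) = 1, so Bézout bound = 2.
Scan x ∈ F_11. For each x, list the y ∈ F_11 with f(x, y) ≡ 0 and those with g(x, y) ≡ 0 (mod 11); the common zeros in that column are the intersection.
  x = 0: f ≡ 0 at y ∈ {3, 9}; g ≡ 0 at y ∈ {0}; common: ∅.
  x = 1: f ≡ 0 at y ∈ ∅; g ≡ 0 at y ∈ {1}; common: ∅.
  x = 2: f ≡ 0 at y ∈ {4, 8}; g ≡ 0 at y ∈ {2}; common: ∅.
  x = 3: f ≡ 0 at y ∈ ∅; g ≡ 0 at y ∈ {3}; common: ∅.
  x = 4: f ≡ 0 at y ∈ {3, 9}; g ≡ 0 at y ∈ {4}; common: ∅.
  x = 5: f ≡ 0 at y ∈ ∅; g ≡ 0 at y ∈ {5}; common: ∅.
  x = 6: f ≡ 0 at y ∈ ∅; g ≡ 0 at y ∈ {6}; common: ∅.
  x = 7: f ≡ 0 at y ∈ {2, 10}; g ≡ 0 at y ∈ {7}; common: ∅.
  x = 8: f ≡ 0 at y ∈ {2, 10}; g ≡ 0 at y ∈ {8}; common: ∅.
  x = 9: f ≡ 0 at y ∈ ∅; g ≡ 0 at y ∈ {9}; common: ∅.
  x = 10: f ≡ 0 at y ∈ ∅; g ≡ 0 at y ∈ {10}; common: ∅.
Collecting: common zeros = ∅, so the count is 0.
Comparison with the Bézout bound: 0 ≤ 2 = deg(f)·deg(g), as expected for curves with no common component (the affine F_11-count falls short of the bound because intersections may lie at infinity, over extension fields, or carry multiplicity).


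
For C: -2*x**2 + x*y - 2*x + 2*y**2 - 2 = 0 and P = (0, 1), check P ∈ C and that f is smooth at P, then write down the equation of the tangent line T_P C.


Tangent line at P: -x + 4*y - 4 = 0.

Step 1: f(0, 1) = 0, so P lies on C.
Step 2: partial derivatives
  f_x(x, y) = -4*x + y - 2, f_y(x, y) = x + 4*y.
  f_x(P) = -1, f_y(P) = 4 (gradient nonzero, so P is smooth).
Step 3: tangent line at P: -1·(x − 0) + 4·(y − 1) = 0.
Expanding: -x + 4*y - 4 = 0.


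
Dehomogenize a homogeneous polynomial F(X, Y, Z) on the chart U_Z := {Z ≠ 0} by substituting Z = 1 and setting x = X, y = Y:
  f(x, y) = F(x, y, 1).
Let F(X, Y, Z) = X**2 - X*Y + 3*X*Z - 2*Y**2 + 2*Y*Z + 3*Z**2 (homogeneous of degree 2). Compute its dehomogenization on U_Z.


f(x, y) = x**2 - x*y + 3*x - 2*y**2 + 2*y + 3

On U_Z we set Z = 1. Each monomial c·X^i·Y^j·Z^k in F becomes c·x^i·y^j·1^k = c·x^i·y^j.
Substituting Z = 1: F(X, Y, 1) = x**2 - x*y + 3*x - 2*y**2 + 2*y + 3.
Note: deg(f) ≤ deg(F) = 2; strict inequality happens when F is divisible by Z (lost terms).


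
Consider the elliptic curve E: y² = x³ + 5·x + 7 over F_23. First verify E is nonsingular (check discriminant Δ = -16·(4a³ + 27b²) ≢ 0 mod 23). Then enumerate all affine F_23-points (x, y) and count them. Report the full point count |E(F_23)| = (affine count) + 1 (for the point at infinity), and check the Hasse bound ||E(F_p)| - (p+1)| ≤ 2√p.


Affine points = {(1, 6), (1, 17), (2, 5), (2, 18), (3, 7), (3, 16), (6, 0), (11, 6), (11, 17), (12, 1), (12, 22), (18, 8), (18, 15), (21, 9), (21, 14), (22, 1), (22, 22)}; affine count = 17; |E(F_23)| = 18.

Discriminant check: Δ ∝ 4a³ + 27b² = 4·5³ + 27·7² = 4·125 + 27·49 ≡ 6 (mod 23). Nonzero ⇒ E is nonsingular.
For each x ∈ F_23, compute rhs = x³ + 5·x + 7 mod 23, then count y ∈ F_23 with y² ≡ rhs.
  x = 0: rhs = 7, matching y values: none (0 points).
  x = 1: rhs = 13, matching y values: 6, 17 (2 points).
  x = 2: rhs = 2, matching y values: 5, 18 (2 points).
  x = 3: rhs = 3, matching y values: 7, 16 (2 points).
  x = 4: rhs = 22, matching y values: none (0 points).
  x = 5: rhs = 19, matching y values: none (0 points).
  x = 6: rhs = 0, matching y values: 0 (1 points).
  x = 7: rhs = 17, matching y values: none (0 points).
  x = 8: rhs = 7, matching y values: none (0 points).
  x = 9: rhs = 22, matching y values: none (0 points).
  x = 10: rhs = 22, matching y values: none (0 points).
  x = 11: rhs = 13, matching y values: 6, 17 (2 points).
  x = 12: rhs = 1, matching y values: 1, 22 (2 points).
  x = 13: rhs = 15, matching y values: none (0 points).
  x = 14: rhs = 15, matching y values: none (0 points).
  x = 15: rhs = 7, matching y values: none (0 points).
  x = 16: rhs = 20, matching y values: none (0 points).
  x = 17: rhs = 14, matching y values: none (0 points).
  x = 18: rhs = 18, matching y values: 8, 15 (2 points).
  x = 19: rhs = 15, matching y values: none (0 points).
  x = 20: rhs = 11, matching y values: none (0 points).
  x = 21: rhs = 12, matching y values: 9, 14 (2 points).
  x = 22: rhs = 1, matching y values: 1, 22 (2 points).
Total affine count: 17.
Full point count |E(F_23)| = 17 + 1 = 18.
Hasse bound: |18 − (23+1)| = |-6| = 6 ≤ 2√23 ≈ 9.5917 ✓.


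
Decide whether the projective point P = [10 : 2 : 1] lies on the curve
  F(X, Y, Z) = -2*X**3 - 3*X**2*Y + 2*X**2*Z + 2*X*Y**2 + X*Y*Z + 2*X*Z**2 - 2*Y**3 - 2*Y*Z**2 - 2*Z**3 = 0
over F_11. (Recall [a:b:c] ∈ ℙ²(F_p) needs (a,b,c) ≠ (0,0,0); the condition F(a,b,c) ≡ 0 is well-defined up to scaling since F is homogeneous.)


F(10,2,1) ≡ 8 (mod 11); P is NOT on the curve.

Evaluate F(10, 2, 1) term-by-term (mod 11).
  -2*X**3 ↦ -2·1000·1·1 = -2000
  -3*X**2*Y ↦ -3·100·2·1 = -600
  2*X**2*Z ↦ 2·100·1·1 = 200
  2*X*Y**2 ↦ 2·10·4·1 = 80
  X*Y*Z ↦ 1·10·2·1 = 20
  2*X*Z**2 ↦ 2·10·1·1 = 20
  -2*Y**3 ↦ -2·1·8·1 = -16
  -2*Y*Z**2 ↦ -2·1·2·1 = -4
  -2*Z**3 ↦ -2·1·1·1 = -2
Sum: F(10, 2, 1) = (-2000) + (-600) + (200) + (80) + (20) + (20) + (-16) + (-4) + (-2) = -2302.
Reducing mod 11: -2302 ≡ 8 (mod 11).
Since F(a, b, c) ≡ 8 ≠ 0 (mod 11), P does NOT lie on the curve.


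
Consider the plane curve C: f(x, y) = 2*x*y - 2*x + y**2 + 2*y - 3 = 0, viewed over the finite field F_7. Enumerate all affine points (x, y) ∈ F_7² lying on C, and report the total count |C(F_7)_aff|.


Affine F_7-points: {(0, 1), (0, 4), (1, 1), (1, 2), (2, 0), (2, 1), (3, 1), (3, 5), (4, 1), (4, 3), (5, 1), (6, 1), (6, 6)}; count = 13.

For each of the 49 pairs (x, y) ∈ F_7², evaluate f(x, y) mod 7. Record the zeros.
  x = 0: [0↦4, 1↦0, 2↦5, 3↦5, 4↦0, 5↦4, 6↦3]  zeros at y ∈ {1, 4}
  x = 1: [0↦2, 1↦0, 2↦0, 3↦2, 4↦6, 5↦5, 6↦6]  zeros at y ∈ {1, 2}
  x = 2: [0↦0, 1↦0, 2↦2, 3↦6, 4↦5, 5↦6, 6↦2]  zeros at y ∈ {0, 1}
  x = 3: [0↦5, 1↦0, 2↦4, 3↦3, 4↦4, 5↦0, 6↦5]  zeros at y ∈ {1, 5}
  x = 4: [0↦3, 1↦0, 2↦6, 3↦0, 4↦3, 5↦1, 6↦1]  zeros at y ∈ {1, 3}
  x = 5: [0↦1, 1↦0, 2↦1, 3↦4, 4↦2, 5↦2, 6↦4]  zeros at y ∈ {1}
  x = 6: [0↦6, 1↦0, 2↦3, 3↦1, 4↦1, 5↦3, 6↦0]  zeros at y ∈ {1, 6}
Collecting zeros: affine points = {(0, 1), (0, 4), (1, 1), (1, 2), (2, 0), (2, 1), (3, 1), (3, 5), (4, 1), (4, 3), (5, 1), (6, 1), (6, 6)}.
Total count |C(F_7)_aff| = 13.


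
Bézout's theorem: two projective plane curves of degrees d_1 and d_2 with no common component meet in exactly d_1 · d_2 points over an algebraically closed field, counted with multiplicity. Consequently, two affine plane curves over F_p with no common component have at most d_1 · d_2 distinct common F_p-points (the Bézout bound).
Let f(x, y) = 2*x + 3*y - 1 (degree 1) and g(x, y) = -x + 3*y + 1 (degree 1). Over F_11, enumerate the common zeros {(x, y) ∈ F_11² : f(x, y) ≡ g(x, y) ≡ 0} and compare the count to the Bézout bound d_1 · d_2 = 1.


Common zeros: {(8, 6)}; count = 1; Bézout bound = 1.

deg(f) = 1, deg(g) = 1, so Bézout bound = 1.
Scan x ∈ F_11. For each x, list the y ∈ F_11 with f(x, y) ≡ 0 and those with g(x, y) ≡ 0 (mod 11); the common zeros in that column are the intersection.
  x = 0: f ≡ 0 at y ∈ {4}; g ≡ 0 at y ∈ {7}; common: ∅.
  x = 1: f ≡ 0 at y ∈ {7}; g ≡ 0 at y ∈ {0}; common: ∅.
  x = 2: f ≡ 0 at y ∈ {10}; g ≡ 0 at y ∈ {4}; common: ∅.
  x = 3: f ≡ 0 at y ∈ {2}; g ≡ 0 at y ∈ {8}; common: ∅.
  x = 4: f ≡ 0 at y ∈ {5}; g ≡ 0 at y ∈ {1}; common: ∅.
  x = 5: f ≡ 0 at y ∈ {8}; g ≡ 0 at y ∈ {5}; common: ∅.
  x = 6: f ≡ 0 at y ∈ {0}; g ≡ 0 at y ∈ {9}; common: ∅.
  x = 7: f ≡ 0 at y ∈ {3}; g ≡ 0 at y ∈ {2}; common: ∅.
  x = 8: f ≡ 0 at y ∈ {6}; g ≡ 0 at y ∈ {6}; common: {6}.
  x = 9: f ≡ 0 at y ∈ {9}; g ≡ 0 at y ∈ {10}; common: ∅.
  x = 10: f ≡ 0 at y ∈ {1}; g ≡ 0 at y ∈ {3}; common: ∅.
Collecting: common zeros = {(8, 6)}, so the count is 1.
Comparison with the Bézout bound: 1 ≤ 1 = deg(f)·deg(g), as expected for curves with no common component (the bound is attained).


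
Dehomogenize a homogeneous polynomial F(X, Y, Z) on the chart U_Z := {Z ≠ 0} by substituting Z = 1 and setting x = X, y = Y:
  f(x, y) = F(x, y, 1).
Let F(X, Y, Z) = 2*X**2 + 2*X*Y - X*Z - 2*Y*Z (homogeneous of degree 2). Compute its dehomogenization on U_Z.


f(x, y) = 2*x**2 + 2*x*y - x - 2*y

On U_Z we set Z = 1. Each monomial c·X^i·Y^j·Z^k in F becomes c·x^i·y^j·1^k = c·x^i·y^j.
Substituting Z = 1: F(X, Y, 1) = 2*x**2 + 2*x*y - x - 2*y.
Note: deg(f) ≤ deg(F) = 2; strict inequality happens when F is divisible by Z (lost terms).


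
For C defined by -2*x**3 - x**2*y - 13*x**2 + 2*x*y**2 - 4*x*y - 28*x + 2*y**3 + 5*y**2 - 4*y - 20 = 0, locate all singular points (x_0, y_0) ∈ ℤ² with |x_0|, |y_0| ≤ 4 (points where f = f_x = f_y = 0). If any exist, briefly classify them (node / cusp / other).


Singular points: {(-2, 0)}; classification: node.

Compute partial derivatives:
  f_x = -6*x**2 - 2*x*y - 26*x + 2*y**2 - 4*y - 28.
  f_y = -x**2 + 4*x*y - 4*x + 6*y**2 + 10*y - 4.
Scan x_0 ∈ {−4, ..., 4}. For each x_0, f_y(x_0, y) is a polynomial in y; find its integer roots y ∈ {−4, ..., 4}, then test f_x and f at those candidates.
  x = -4: f_y(-4, y) = 6*y**2 - 6*y - 4; no integer root y with |y| ≤ 4.
  x = -3: f_y(-3, y) = 6*y**2 - 2*y - 1; no integer root y with |y| ≤ 4.
  x = -2: f_y(-2, y) = 6*y**2 + 2*y; vanishes at y ∈ {0}. (-2, 0): f_x = 0, f = 0 — SINGULAR.
  x = -1: f_y(-1, y) = 6*y**2 + 6*y - 1; no integer root y with |y| ≤ 4.
  x = 0: f_y(0, y) = 6*y**2 + 10*y - 4; vanishes at y ∈ {-2}. (0, -2): f_x = -12 ≠ 0.
  x = 1: f_y(1, y) = 6*y**2 + 14*y - 9; no integer root y with |y| ≤ 4.
  x = 2: f_y(2, y) = 6*y**2 + 18*y - 16; no integer root y with |y| ≤ 4.
  x = 3: f_y(3, y) = 6*y**2 + 22*y - 25; no integer root y with |y| ≤ 4.
  x = 4: f_y(4, y) = 6*y**2 + 26*y - 36; no integer root y with |y| ≤ 4.
Only singular point on the grid: (-2, 0).
Classify: substitute x = -2 + u, y = 0 + v and expand: f = -2*u**3 - u**2*v - u**2 + 2*u*v**2 + 2*v**3 + v**2.
No constant or linear terms (consistent with a singular point). Quadratic part: -u**2 + v**2. Cubic part: -2*u**3 - u**2*v + 2*u*v**2 + 2*v**3.
The quadratic part v**2 - u**2 = (v − u)(v + u) splits into two distinct linear factors, so there are two distinct tangent lines y − 0 = ±(x − -2) — this is a node (ordinary double point).
Classification: node.


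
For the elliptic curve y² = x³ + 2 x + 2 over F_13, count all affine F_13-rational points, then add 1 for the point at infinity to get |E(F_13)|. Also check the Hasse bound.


Affine points = {(2, 1), (2, 12), (3, 3), (3, 10), (4, 3), (4, 10), (6, 3), (6, 10), (8, 6), (8, 7), (11, 4), (11, 9), (12, 5), (12, 8)}; affine count = 14; |E(F_13)| = 15.

Discriminant check: Δ ∝ 4a³ + 27b² = 4·2³ + 27·2² = 4·8 + 27·4 ≡ 10 (mod 13). Nonzero ⇒ E is nonsingular.
For each x ∈ F_13, compute rhs = x³ + 2·x + 2 mod 13, then count y ∈ F_13 with y² ≡ rhs.
  x = 0: rhs = 2, matching y values: none (0 points).
  x = 1: rhs = 5, matching y values: none (0 points).
  x = 2: rhs = 1, matching y values: 1, 12 (2 points).
  x = 3: rhs = 9, matching y values: 3, 10 (2 points).
  x = 4: rhs = 9, matching y values: 3, 10 (2 points).
  x = 5: rhs = 7, matching y values: none (0 points).
  x = 6: rhs = 9, matching y values: 3, 10 (2 points).
  x = 7: rhs = 8, matching y values: none (0 points).
  x = 8: rhs = 10, matching y values: 6, 7 (2 points).
  x = 9: rhs = 8, matching y values: none (0 points).
  x = 10: rhs = 8, matching y values: none (0 points).
  x = 11: rhs = 3, matching y values: 4, 9 (2 points).
  x = 12: rhs = 12, matching y values: 5, 8 (2 points).
Total affine count: 14.
Full point count |E(F_13)| = 14 + 1 = 15.
Hasse bound: |15 − (13+1)| = |1| = 1 ≤ 2√13 ≈ 7.2111 ✓.


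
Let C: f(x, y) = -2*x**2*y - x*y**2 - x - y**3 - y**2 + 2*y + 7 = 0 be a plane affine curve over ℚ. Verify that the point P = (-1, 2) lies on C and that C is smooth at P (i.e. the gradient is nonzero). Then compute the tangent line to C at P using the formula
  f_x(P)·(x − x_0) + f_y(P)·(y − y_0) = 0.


Tangent line at P: 3*x - 12*y + 27 = 0.

Step 1: f(-1, 2) = 0, so P lies on C.
Step 2: partial derivatives
  f_x(x, y) = -4*x*y - y**2 - 1, f_y(x, y) = -2*x**2 - 2*x*y - 3*y**2 - 2*y + 2.
  f_x(P) = 3, f_y(P) = -12 (gradient nonzero, so P is smooth).
Step 3: tangent line at P: 3·(x − -1) + -12·(y − 2) = 0.
Expanding: 3*x - 12*y + 27 = 0.


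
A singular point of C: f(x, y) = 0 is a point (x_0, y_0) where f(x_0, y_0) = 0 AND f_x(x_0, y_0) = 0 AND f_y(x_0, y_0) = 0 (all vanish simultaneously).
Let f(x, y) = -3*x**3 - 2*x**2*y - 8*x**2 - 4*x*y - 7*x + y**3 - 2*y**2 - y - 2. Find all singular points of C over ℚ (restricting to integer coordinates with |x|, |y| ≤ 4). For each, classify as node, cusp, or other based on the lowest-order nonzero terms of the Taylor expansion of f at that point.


Singular points: {(-1, 1)}; classification: node.

Compute partial derivatives:
  f_x = -9*x**2 - 4*x*y - 16*x - 4*y - 7.
  f_y = -2*x**2 - 4*x + 3*y**2 - 4*y - 1.
Scan x_0 ∈ {−4, ..., 4}. For each x_0, f_y(x_0, y) is a polynomial in y; find its integer roots y ∈ {−4, ..., 4}, then test f_x and f at those candidates.
  x = -4: f_y(-4, y) = 3*y**2 - 4*y - 17; no integer root y with |y| ≤ 4.
  x = -3: f_y(-3, y) = 3*y**2 - 4*y - 7; vanishes at y ∈ {-1}. (-3, -1): f_x = -48 ≠ 0.
  x = -2: f_y(-2, y) = 3*y**2 - 4*y - 1; no integer root y with |y| ≤ 4.
  x = -1: f_y(-1, y) = 3*y**2 - 4*y + 1; vanishes at y ∈ {1}. (-1, 1): f_x = 0, f = 0 — SINGULAR.
  x = 0: f_y(0, y) = 3*y**2 - 4*y - 1; no integer root y with |y| ≤ 4.
  x = 1: f_y(1, y) = 3*y**2 - 4*y - 7; vanishes at y ∈ {-1}. (1, -1): f_x = -24 ≠ 0.
  x = 2: f_y(2, y) = 3*y**2 - 4*y - 17; no integer root y with |y| ≤ 4.
  x = 3: f_y(3, y) = 3*y**2 - 4*y - 31; no integer root y with |y| ≤ 4.
  x = 4: f_y(4, y) = 3*y**2 - 4*y - 49; no integer root y with |y| ≤ 4.
Only singular point on the grid: (-1, 1).
Classify: substitute x = -1 + u, y = 1 + v and expand: f = -3*u**3 - 2*u**2*v - u**2 + v**3 + v**2.
No constant or linear terms (consistent with a singular point). Quadratic part: -u**2 + v**2. Cubic part: -3*u**3 - 2*u**2*v + v**3.
The quadratic part v**2 - u**2 = (v − u)(v + u) splits into two distinct linear factors, so there are two distinct tangent lines y − 1 = ±(x − -1) — this is a node (ordinary double point).
Classification: node.


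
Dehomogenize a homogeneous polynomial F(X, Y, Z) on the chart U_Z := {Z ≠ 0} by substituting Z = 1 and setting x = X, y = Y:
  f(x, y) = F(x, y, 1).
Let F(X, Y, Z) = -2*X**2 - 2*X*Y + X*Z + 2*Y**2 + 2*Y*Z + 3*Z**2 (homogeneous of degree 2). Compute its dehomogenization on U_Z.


f(x, y) = -2*x**2 - 2*x*y + x + 2*y**2 + 2*y + 3

On U_Z we set Z = 1. Each monomial c·X^i·Y^j·Z^k in F becomes c·x^i·y^j·1^k = c·x^i·y^j.
Substituting Z = 1: F(X, Y, 1) = -2*x**2 - 2*x*y + x + 2*y**2 + 2*y + 3.
Note: deg(f) ≤ deg(F) = 2; strict inequality happens when F is divisible by Z (lost terms).


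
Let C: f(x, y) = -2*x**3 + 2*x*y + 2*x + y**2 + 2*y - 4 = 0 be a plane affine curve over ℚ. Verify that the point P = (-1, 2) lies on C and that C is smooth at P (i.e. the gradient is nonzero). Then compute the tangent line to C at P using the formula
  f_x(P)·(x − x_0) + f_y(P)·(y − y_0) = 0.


Tangent line at P: 4*y - 8 = 0.

Step 1: f(-1, 2) = 0, so P lies on C.
Step 2: partial derivatives
  f_x(x, y) = -6*x**2 + 2*y + 2, f_y(x, y) = 2*x + 2*y + 2.
  f_x(P) = 0, f_y(P) = 4 (gradient nonzero, so P is smooth).
Step 3: tangent line at P: 0·(x − -1) + 4·(y − 2) = 0.
Expanding: 4*y - 8 = 0.


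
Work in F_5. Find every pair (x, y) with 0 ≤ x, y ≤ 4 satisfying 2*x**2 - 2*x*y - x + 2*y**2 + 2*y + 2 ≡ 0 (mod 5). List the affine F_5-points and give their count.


Affine F_5-points: {(1, 1), (1, 4), (2, 3), (3, 1), (4, 0), (4, 3)}; count = 6.

For each of the 25 pairs (x, y) ∈ F_5², evaluate f(x, y) mod 5. Record the zeros.
  x = 0: [0↦2, 1↦1, 2↦4, 3↦1, 4↦2]  zeros at y ∈ ∅
  x = 1: [0↦3, 1↦0, 2↦1, 3↦1, 4↦0]  zeros at y ∈ {1, 4}
  x = 2: [0↦3, 1↦3, 2↦2, 3↦0, 4↦2]  zeros at y ∈ {3}
  x = 3: [0↦2, 1↦0, 2↦2, 3↦3, 4↦3]  zeros at y ∈ {1}
  x = 4: [0↦0, 1↦1, 2↦1, 3↦0, 4↦3]  zeros at y ∈ {0, 3}
Collecting zeros: affine points = {(1, 1), (1, 4), (2, 3), (3, 1), (4, 0), (4, 3)}.
Total count |C(F_5)_aff| = 6.
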